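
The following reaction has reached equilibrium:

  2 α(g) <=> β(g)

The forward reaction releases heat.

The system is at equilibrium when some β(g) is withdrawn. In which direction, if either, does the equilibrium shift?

Removing β (g), a product, drives the reaction to the right.

right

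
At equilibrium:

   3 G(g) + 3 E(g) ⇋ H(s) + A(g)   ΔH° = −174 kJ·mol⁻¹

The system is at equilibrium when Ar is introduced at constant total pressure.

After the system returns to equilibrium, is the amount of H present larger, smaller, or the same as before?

decreases

Adding inert gas at constant total pressure expands the volume and lowers every reacting partial pressure. With Δn_gas = 1 − 6 = -5, Q moves away from K toward the side with fewer gas moles, so the system shifts toward the side with more gas moles — to the left.
The net shift is to the left. H is a product, so its amount decreases.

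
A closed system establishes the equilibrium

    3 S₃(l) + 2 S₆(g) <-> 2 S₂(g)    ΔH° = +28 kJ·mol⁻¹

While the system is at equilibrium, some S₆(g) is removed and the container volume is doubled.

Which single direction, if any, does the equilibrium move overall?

Removing S₆ (g), a reactant, drives the reaction to the left.
Gas moles: reactants 2, products 2. Δn_gas = 0, so a volume change leaves Q equal to K — no shift from this change.
Only the nonzero effect(s) matter; the net shift is to the left.

left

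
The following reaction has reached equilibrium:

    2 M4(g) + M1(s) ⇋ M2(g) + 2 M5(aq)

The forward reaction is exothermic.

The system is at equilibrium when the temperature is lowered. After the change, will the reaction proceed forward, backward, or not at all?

The forward reaction is exothermic. Lowering T favours the exothermic direction — shift to the right.

right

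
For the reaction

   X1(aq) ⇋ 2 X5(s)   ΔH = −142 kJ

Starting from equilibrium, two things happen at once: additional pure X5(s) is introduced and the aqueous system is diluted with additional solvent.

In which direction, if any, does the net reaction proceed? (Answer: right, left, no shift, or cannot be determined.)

X5 is a pure solid; its activity is 1 regardless of amount, so Q is unaffected — no shift from this change.
Dilution lowers every aqueous concentration by the same factor. Δn_aq = 0 − 1 = -1, so the system shifts toward the side with more dissolved moles — to the left.
Only the nonzero effect(s) matter; the net shift is to the left.

left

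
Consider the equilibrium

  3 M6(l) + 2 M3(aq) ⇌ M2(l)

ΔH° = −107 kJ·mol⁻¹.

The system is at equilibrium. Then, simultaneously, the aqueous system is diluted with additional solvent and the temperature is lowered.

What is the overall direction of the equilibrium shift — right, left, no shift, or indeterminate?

cannot be determined

Dilution lowers every aqueous concentration by the same factor. Δn_aq = 0 − 2 = -2, so the system shifts toward the side with more dissolved moles — to the left.
The forward reaction is exothermic. Lowering T favours the exothermic direction — shift to the right.
The individual effects push in opposite directions; without quantitative information the net direction cannot be determined.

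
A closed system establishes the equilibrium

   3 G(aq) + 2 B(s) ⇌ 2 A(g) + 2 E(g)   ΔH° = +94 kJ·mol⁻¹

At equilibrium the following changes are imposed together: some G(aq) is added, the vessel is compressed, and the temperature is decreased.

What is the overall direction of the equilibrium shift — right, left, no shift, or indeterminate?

Adding G (aq), a reactant, drives the reaction to the right.
Gas moles: reactants 0, products 4 (Δn_gas = +4). Compression shifts the system toward the side with fewer moles of gas — to the left.
The forward reaction is endothermic. Lowering T favours the exothermic direction — shift to the left.
The individual effects push in opposite directions; without quantitative information the net direction cannot be determined.

cannot be determined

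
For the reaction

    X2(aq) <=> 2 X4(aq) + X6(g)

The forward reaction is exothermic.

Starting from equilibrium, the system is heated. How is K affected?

K depends on temperature via the van 't Hoff relation. The forward reaction is exothermic, so raising T decreases K.

decreases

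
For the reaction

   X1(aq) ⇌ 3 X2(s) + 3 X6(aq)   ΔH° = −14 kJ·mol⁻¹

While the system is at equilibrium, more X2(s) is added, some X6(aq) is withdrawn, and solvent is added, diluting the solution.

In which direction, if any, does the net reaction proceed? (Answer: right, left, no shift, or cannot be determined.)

right

X2 is a pure solid; its activity is 1 regardless of amount, so Q is unaffected — no shift from this change.
Removing X6 (aq), a product, drives the reaction to the right.
Dilution lowers every aqueous concentration by the same factor. Δn_aq = 3 − 1 = +2, so the system shifts toward the side with more dissolved moles — to the right.
Only the nonzero effect(s) matter; the net shift is to the right.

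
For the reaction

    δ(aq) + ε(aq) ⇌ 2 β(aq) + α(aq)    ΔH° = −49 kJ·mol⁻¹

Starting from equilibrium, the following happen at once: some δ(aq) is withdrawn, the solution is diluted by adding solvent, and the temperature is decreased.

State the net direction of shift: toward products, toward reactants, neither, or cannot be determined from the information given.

Removing δ (aq), a reactant, drives the reaction to the left.
Dilution lowers every aqueous concentration by the same factor. Δn_aq = 3 − 2 = +1, so the system shifts toward the side with more dissolved moles — to the right.
The forward reaction is exothermic. Lowering T favours the exothermic direction — shift to the right.
The individual effects push in opposite directions; without quantitative information the net direction cannot be determined.

cannot be determined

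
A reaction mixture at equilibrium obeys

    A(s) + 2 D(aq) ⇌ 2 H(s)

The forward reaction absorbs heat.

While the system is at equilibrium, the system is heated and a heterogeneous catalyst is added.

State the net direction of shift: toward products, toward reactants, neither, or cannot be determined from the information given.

The forward reaction is endothermic. Raising T favours the endothermic direction — shift to the right.
A catalyst speeds both forward and reverse rates equally; it changes neither Q nor K — no shift from this change.
Only the nonzero effect(s) matter; the net shift is to the right.

right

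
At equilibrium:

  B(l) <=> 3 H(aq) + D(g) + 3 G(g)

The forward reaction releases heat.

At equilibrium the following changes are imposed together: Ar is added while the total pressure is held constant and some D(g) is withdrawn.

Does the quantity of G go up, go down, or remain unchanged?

Adding inert gas at constant total pressure expands the volume and lowers every reacting partial pressure. With Δn_gas = 4 − 0 = +4, Q moves away from K toward the side with fewer gas moles, so the system shifts toward the side with more gas moles — to the right.
Removing D (g), a product, drives the reaction to the right.
The net shift is to the right. G is a product, so its amount increases.

increases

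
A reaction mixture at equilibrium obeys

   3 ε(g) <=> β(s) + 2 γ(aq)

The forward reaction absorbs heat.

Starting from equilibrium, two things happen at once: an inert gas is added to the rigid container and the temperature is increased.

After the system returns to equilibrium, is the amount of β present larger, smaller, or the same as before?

increases

At constant volume, adding an inert gas leaves every reacting species' partial pressure unchanged, so Q is unchanged — no shift from this change.
The forward reaction is endothermic. Raising T favours the endothermic direction — shift to the right.
The net shift is to the right. β is a product, so its amount increases.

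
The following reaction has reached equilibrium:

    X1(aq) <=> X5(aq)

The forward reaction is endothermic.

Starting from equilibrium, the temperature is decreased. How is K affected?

K depends on temperature via the van 't Hoff relation. The forward reaction is endothermic, so lowering T decreases K.

decreases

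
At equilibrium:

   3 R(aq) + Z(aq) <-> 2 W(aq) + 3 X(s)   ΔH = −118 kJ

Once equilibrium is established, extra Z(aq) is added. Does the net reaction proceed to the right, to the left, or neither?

right

Adding Z (aq), a reactant, drives the reaction to the right.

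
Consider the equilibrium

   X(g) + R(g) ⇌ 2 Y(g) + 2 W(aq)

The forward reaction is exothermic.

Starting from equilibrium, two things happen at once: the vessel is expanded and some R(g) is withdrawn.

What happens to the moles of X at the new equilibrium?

Gas moles: reactants 2, products 2. Δn_gas = 0, so a volume change leaves Q equal to K — no shift from this change.
Removing R (g), a reactant, drives the reaction to the left.
The net shift is to the left. X is a reactant, so its amount increases.

increases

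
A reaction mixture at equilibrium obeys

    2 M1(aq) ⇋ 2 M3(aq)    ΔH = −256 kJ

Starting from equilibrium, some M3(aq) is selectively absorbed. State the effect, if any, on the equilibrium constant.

unchanged

The equilibrium constant depends only on temperature. This perturbation may move the position of equilibrium, but since T is unchanged, K itself is unchanged.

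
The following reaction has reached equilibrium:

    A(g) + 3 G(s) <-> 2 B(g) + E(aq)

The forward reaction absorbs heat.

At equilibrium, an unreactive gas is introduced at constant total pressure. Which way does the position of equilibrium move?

Adding inert gas at constant total pressure expands the volume and lowers every reacting partial pressure. With Δn_gas = 2 − 1 = +1, Q moves away from K toward the side with fewer gas moles, so the system shifts toward the side with more gas moles — to the right.

right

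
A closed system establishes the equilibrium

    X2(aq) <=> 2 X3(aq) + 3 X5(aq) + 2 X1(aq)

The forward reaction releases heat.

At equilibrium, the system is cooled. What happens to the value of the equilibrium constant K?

increases

K depends on temperature via the van 't Hoff relation. The forward reaction is exothermic, so lowering T increases K.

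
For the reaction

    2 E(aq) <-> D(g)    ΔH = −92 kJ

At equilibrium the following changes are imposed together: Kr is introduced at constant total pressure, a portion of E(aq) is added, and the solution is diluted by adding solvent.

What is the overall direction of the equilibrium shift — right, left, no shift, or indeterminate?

cannot be determined

Adding inert gas at constant total pressure expands the volume and lowers every reacting partial pressure. With Δn_gas = 1 − 0 = +1, Q moves away from K toward the side with fewer gas moles, so the system shifts toward the side with more gas moles — to the right.
Adding E (aq), a reactant, drives the reaction to the right.
Dilution lowers every aqueous concentration by the same factor. Δn_aq = 0 − 2 = -2, so the system shifts toward the side with more dissolved moles — to the left.
The individual effects push in opposite directions; without quantitative information the net direction cannot be determined.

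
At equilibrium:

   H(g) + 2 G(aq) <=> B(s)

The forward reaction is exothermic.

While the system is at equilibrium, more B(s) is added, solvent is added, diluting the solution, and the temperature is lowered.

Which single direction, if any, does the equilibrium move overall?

cannot be determined

B is a pure solid; its activity is 1 regardless of amount, so Q is unaffected — no shift from this change.
Dilution lowers every aqueous concentration by the same factor. Δn_aq = 0 − 2 = -2, so the system shifts toward the side with more dissolved moles — to the left.
The forward reaction is exothermic. Lowering T favours the exothermic direction — shift to the right.
The individual effects push in opposite directions; without quantitative information the net direction cannot be determined.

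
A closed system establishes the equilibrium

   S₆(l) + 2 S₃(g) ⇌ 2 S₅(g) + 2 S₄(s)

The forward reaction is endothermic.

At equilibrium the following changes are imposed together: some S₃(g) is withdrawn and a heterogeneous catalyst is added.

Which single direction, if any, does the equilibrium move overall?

Removing S₃ (g), a reactant, drives the reaction to the left.
A catalyst speeds both forward and reverse rates equally; it changes neither Q nor K — no shift from this change.
Only the nonzero effect(s) matter; the net shift is to the left.

left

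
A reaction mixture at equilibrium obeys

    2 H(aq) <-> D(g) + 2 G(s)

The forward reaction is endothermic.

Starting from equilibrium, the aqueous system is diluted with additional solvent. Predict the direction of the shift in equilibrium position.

left

Dilution lowers every aqueous concentration by the same factor. Δn_aq = 0 − 2 = -2, so the system shifts toward the side with more dissolved moles — to the left.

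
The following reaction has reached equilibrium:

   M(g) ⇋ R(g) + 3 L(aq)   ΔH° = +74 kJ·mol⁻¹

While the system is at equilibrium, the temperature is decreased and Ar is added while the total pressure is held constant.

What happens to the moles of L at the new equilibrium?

decreases

The forward reaction is endothermic. Lowering T favours the exothermic direction — shift to the left.
Adding inert gas at constant total pressure expands the volume, scaling every reacting partial pressure by the same factor. Δn_gas = 1 − 1 = 0, so Q is unchanged — no shift.
The net shift is to the left. L is a product, so its amount decreases.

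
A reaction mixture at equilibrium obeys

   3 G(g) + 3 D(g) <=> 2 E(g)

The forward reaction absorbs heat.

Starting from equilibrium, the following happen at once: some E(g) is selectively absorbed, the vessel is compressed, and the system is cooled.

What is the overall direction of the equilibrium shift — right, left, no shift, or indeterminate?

Removing E (g), a product, drives the reaction to the right.
Gas moles: reactants 6, products 2 (Δn_gas = -4). Compression shifts the system toward the side with fewer moles of gas — to the right.
The forward reaction is endothermic. Lowering T favours the exothermic direction — shift to the left.
The individual effects push in opposite directions; without quantitative information the net direction cannot be determined.

cannot be determined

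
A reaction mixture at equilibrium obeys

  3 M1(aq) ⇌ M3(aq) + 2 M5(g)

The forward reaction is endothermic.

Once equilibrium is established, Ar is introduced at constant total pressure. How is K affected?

unchanged

The equilibrium constant depends only on temperature. This perturbation may move the position of equilibrium, but since T is unchanged, K itself is unchanged.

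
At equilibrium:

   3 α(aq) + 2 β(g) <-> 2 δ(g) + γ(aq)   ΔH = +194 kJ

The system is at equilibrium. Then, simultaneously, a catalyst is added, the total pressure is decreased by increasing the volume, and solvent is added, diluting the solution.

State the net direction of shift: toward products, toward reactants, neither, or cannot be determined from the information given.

A catalyst speeds both forward and reverse rates equally; it changes neither Q nor K — no shift from this change.
Gas moles: reactants 2, products 2. Δn_gas = 0, so a volume change leaves Q equal to K — no shift from this change.
Dilution lowers every aqueous concentration by the same factor. Δn_aq = 1 − 3 = -2, so the system shifts toward the side with more dissolved moles — to the left.
Only the nonzero effect(s) matter; the net shift is to the left.

left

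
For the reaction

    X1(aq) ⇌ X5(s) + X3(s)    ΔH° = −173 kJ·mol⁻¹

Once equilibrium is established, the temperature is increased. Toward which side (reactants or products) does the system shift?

The forward reaction is exothermic. Raising T favours the endothermic direction — shift to the left.

left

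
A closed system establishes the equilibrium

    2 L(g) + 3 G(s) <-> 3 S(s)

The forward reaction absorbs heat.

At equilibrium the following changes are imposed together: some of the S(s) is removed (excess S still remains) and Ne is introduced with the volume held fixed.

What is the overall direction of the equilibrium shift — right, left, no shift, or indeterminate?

S is a pure solid; its activity is 1 regardless of amount, so Q is unaffected — no shift from this change.
At constant volume, adding an inert gas leaves every reacting species' partial pressure unchanged, so Q is unchanged — no shift from this change.
None of the changes alters Q relative to K, so there is no net shift.

no shift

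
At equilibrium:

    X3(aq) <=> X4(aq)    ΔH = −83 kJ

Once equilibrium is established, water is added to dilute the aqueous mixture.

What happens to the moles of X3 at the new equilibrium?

Dilution scales every aqueous concentration by the same factor. Δn_aq = 1 − 1 = 0, so Q is unchanged — no shift.
No net shift occurs, so the amount of X3 is unchanged.

unchanged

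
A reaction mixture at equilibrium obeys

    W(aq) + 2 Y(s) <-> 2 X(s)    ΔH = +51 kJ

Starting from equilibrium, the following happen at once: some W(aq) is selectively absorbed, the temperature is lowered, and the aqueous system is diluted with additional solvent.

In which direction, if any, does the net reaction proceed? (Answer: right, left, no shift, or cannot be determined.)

left

Removing W (aq), a reactant, drives the reaction to the left.
The forward reaction is endothermic. Lowering T favours the exothermic direction — shift to the left.
Dilution lowers every aqueous concentration by the same factor. Δn_aq = 0 − 1 = -1, so the system shifts toward the side with more dissolved moles — to the left.
All effects act in the same direction — net shift to the left.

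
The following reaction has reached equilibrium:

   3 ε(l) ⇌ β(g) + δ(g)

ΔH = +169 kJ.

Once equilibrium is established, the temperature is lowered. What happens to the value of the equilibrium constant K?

K depends on temperature via the van 't Hoff relation. The forward reaction is endothermic, so lowering T decreases K.

decreases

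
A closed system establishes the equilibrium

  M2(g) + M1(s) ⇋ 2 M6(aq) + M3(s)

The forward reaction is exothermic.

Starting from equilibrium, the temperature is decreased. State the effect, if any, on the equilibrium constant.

K depends on temperature via the van 't Hoff relation. The forward reaction is exothermic, so lowering T increases K.

increases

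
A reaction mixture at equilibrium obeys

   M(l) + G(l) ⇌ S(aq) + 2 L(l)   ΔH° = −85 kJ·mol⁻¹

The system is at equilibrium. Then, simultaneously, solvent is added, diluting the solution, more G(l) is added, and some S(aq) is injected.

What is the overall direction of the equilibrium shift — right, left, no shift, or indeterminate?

cannot be determined

Dilution lowers every aqueous concentration by the same factor. Δn_aq = 1 − 0 = +1, so the system shifts toward the side with more dissolved moles — to the right.
G is a pure liquid; its activity is 1 regardless of amount, so Q is unaffected — no shift from this change.
Adding S (aq), a product, drives the reaction to the left.
The individual effects push in opposite directions; without quantitative information the net direction cannot be determined.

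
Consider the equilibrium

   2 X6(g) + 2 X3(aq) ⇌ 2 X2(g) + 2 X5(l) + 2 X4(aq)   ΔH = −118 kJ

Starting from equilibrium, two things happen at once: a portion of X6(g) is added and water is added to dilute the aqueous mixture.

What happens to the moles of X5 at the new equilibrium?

increases

Adding X6 (g), a reactant, drives the reaction to the right.
Dilution scales every aqueous concentration by the same factor. Δn_aq = 2 − 2 = 0, so Q is unchanged — no shift.
The net shift is to the right. X5 is a product, so its amount increases.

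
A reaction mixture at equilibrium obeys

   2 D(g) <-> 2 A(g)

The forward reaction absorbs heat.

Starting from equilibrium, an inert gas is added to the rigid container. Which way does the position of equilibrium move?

At constant volume, adding an inert gas leaves every reacting species' partial pressure unchanged, so Q is unchanged — no shift from this change.

no shift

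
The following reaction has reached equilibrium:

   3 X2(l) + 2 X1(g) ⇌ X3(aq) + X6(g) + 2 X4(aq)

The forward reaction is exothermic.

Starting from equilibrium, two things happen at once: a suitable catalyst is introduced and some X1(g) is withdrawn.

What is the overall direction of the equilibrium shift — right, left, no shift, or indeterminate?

left

A catalyst speeds both forward and reverse rates equally; it changes neither Q nor K — no shift from this change.
Removing X1 (g), a reactant, drives the reaction to the left.
Only the nonzero effect(s) matter; the net shift is to the left.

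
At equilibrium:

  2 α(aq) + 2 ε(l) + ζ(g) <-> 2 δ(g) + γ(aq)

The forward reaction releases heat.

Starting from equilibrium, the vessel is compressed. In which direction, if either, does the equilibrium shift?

Gas moles: reactants 1, products 2 (Δn_gas = +1). Compression shifts the system toward the side with fewer moles of gas — to the left.

left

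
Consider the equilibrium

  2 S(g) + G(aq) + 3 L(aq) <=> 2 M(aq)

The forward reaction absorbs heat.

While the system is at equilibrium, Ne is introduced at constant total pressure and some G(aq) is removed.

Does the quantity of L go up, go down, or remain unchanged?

increases

Adding inert gas at constant total pressure expands the volume and lowers every reacting partial pressure. With Δn_gas = 0 − 2 = -2, Q moves away from K toward the side with fewer gas moles, so the system shifts toward the side with more gas moles — to the left.
Removing G (aq), a reactant, drives the reaction to the left.
The net shift is to the left. L is a reactant, so its amount increases.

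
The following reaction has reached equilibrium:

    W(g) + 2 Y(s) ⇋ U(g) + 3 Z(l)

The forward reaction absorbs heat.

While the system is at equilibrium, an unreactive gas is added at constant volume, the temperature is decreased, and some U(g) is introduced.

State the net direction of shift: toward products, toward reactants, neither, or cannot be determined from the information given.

left

At constant volume, adding an inert gas leaves every reacting species' partial pressure unchanged, so Q is unchanged — no shift from this change.
The forward reaction is endothermic. Lowering T favours the exothermic direction — shift to the left.
Adding U (g), a product, drives the reaction to the left.
Only the nonzero effect(s) matter; the net shift is to the left.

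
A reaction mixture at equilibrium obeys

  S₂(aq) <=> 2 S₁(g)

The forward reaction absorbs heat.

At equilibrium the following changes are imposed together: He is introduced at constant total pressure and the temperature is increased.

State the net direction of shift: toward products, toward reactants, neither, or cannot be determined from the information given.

right

Adding inert gas at constant total pressure expands the volume and lowers every reacting partial pressure. With Δn_gas = 2 − 0 = +2, Q moves away from K toward the side with fewer gas moles, so the system shifts toward the side with more gas moles — to the right.
The forward reaction is endothermic. Raising T favours the endothermic direction — shift to the right.
All effects act in the same direction — net shift to the right.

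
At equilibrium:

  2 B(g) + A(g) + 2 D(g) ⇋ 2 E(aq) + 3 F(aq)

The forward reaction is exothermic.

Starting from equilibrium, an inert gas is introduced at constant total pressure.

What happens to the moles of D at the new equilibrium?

increases

Adding inert gas at constant total pressure expands the volume and lowers every reacting partial pressure. With Δn_gas = 0 − 5 = -5, Q moves away from K toward the side with fewer gas moles, so the system shifts toward the side with more gas moles — to the left.
The net shift is to the left. D is a reactant, so its amount increases.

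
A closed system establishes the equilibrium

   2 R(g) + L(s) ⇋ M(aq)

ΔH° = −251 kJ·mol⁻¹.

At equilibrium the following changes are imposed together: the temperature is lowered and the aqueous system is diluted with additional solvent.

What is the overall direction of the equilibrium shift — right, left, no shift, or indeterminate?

The forward reaction is exothermic. Lowering T favours the exothermic direction — shift to the right.
Dilution lowers every aqueous concentration by the same factor. Δn_aq = 1 − 0 = +1, so the system shifts toward the side with more dissolved moles — to the right.
All effects act in the same direction — net shift to the right.

right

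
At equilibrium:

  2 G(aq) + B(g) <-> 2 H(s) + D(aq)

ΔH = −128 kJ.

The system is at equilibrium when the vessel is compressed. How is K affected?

unchanged

The equilibrium constant depends only on temperature. This perturbation may move the position of equilibrium, but since T is unchanged, K itself is unchanged.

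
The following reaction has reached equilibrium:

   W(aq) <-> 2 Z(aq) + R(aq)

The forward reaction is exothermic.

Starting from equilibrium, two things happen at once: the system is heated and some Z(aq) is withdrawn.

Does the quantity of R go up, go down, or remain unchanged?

cannot be determined

The forward reaction is exothermic. Raising T favours the endothermic direction — shift to the left.
Removing Z (aq), a product, drives the reaction to the right.
The two effects oppose each other, so the net shift — and hence the change in R — cannot be determined from the given information.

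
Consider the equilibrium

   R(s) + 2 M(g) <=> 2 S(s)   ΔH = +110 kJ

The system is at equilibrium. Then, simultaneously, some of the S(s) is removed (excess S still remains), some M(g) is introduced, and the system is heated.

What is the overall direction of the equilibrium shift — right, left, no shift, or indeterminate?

right

S is a pure solid; its activity is 1 regardless of amount, so Q is unaffected — no shift from this change.
Adding M (g), a reactant, drives the reaction to the right.
The forward reaction is endothermic. Raising T favours the endothermic direction — shift to the right.
Only the nonzero effect(s) matter; the net shift is to the right.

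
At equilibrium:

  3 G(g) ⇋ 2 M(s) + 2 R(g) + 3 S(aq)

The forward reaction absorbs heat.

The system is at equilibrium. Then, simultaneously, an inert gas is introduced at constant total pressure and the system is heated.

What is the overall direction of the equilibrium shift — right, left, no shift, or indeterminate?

cannot be determined

Adding inert gas at constant total pressure expands the volume and lowers every reacting partial pressure. With Δn_gas = 2 − 3 = -1, Q moves away from K toward the side with fewer gas moles, so the system shifts toward the side with more gas moles — to the left.
The forward reaction is endothermic. Raising T favours the endothermic direction — shift to the right.
The individual effects push in opposite directions; without quantitative information the net direction cannot be determined.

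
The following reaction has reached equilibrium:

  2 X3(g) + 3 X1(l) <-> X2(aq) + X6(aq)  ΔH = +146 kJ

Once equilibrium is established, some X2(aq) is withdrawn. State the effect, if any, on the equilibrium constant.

unchanged

The equilibrium constant depends only on temperature. This perturbation may move the position of equilibrium, but since T is unchanged, K itself is unchanged.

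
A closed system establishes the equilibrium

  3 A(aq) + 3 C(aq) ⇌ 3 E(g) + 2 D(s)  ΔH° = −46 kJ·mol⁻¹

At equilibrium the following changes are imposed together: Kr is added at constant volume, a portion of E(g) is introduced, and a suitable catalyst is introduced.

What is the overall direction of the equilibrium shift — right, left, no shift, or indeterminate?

left

At constant volume, adding an inert gas leaves every reacting species' partial pressure unchanged, so Q is unchanged — no shift from this change.
Adding E (g), a product, drives the reaction to the left.
A catalyst speeds both forward and reverse rates equally; it changes neither Q nor K — no shift from this change.
Only the nonzero effect(s) matter; the net shift is to the left.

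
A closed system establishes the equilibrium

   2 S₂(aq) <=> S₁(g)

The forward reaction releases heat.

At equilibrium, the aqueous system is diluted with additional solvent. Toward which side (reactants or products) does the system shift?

left

Dilution lowers every aqueous concentration by the same factor. Δn_aq = 0 − 2 = -2, so the system shifts toward the side with more dissolved moles — to the left.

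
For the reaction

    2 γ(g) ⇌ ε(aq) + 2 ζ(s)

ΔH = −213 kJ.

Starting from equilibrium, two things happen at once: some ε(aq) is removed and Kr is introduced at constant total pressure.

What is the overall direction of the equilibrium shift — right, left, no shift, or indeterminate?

cannot be determined

Removing ε (aq), a product, drives the reaction to the right.
Adding inert gas at constant total pressure expands the volume and lowers every reacting partial pressure. With Δn_gas = 0 − 2 = -2, Q moves away from K toward the side with fewer gas moles, so the system shifts toward the side with more gas moles — to the left.
The individual effects push in opposite directions; without quantitative information the net direction cannot be determined.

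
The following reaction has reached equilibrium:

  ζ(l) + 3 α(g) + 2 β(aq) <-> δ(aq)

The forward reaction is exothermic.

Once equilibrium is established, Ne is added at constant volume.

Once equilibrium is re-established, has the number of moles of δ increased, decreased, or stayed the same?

At constant volume, adding an inert gas leaves every reacting species' partial pressure unchanged, so Q is unchanged — no shift from this change.
No net shift occurs, so the amount of δ is unchanged.

unchanged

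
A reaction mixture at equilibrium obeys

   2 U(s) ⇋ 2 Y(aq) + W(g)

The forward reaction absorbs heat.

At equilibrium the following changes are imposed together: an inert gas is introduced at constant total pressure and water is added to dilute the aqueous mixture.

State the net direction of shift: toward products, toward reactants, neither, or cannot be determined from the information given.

Adding inert gas at constant total pressure expands the volume and lowers every reacting partial pressure. With Δn_gas = 1 − 0 = +1, Q moves away from K toward the side with fewer gas moles, so the system shifts toward the side with more gas moles — to the right.
Dilution lowers every aqueous concentration by the same factor. Δn_aq = 2 − 0 = +2, so the system shifts toward the side with more dissolved moles — to the right.
All effects act in the same direction — net shift to the right.

right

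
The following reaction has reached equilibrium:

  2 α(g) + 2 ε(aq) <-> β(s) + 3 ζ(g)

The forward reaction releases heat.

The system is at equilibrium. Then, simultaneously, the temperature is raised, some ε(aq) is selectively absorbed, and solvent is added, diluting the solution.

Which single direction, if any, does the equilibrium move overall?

left

The forward reaction is exothermic. Raising T favours the endothermic direction — shift to the left.
Removing ε (aq), a reactant, drives the reaction to the left.
Dilution lowers every aqueous concentration by the same factor. Δn_aq = 0 − 2 = -2, so the system shifts toward the side with more dissolved moles — to the left.
All effects act in the same direction — net shift to the left.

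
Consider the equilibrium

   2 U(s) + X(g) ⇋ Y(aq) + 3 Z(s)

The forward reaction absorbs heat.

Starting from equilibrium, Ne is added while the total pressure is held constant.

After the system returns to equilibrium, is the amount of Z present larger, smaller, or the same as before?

Adding inert gas at constant total pressure expands the volume and lowers every reacting partial pressure. With Δn_gas = 0 − 1 = -1, Q moves away from K toward the side with fewer gas moles, so the system shifts toward the side with more gas moles — to the left.
The net shift is to the left. Z is a product, so its amount decreases.

decreases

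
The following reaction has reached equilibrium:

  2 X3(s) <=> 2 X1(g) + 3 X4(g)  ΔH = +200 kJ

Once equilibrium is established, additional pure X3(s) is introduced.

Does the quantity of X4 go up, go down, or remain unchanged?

X3 is a pure solid; its activity is 1 regardless of amount, so Q is unaffected — no shift from this change.
No net shift occurs, so the amount of X4 is unchanged.

unchanged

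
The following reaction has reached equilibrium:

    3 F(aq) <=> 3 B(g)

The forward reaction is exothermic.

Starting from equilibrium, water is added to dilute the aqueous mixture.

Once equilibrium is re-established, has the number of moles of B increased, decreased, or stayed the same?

decreases

Dilution lowers every aqueous concentration by the same factor. Δn_aq = 0 − 3 = -3, so the system shifts toward the side with more dissolved moles — to the left.
The net shift is to the left. B is a product, so its amount decreases.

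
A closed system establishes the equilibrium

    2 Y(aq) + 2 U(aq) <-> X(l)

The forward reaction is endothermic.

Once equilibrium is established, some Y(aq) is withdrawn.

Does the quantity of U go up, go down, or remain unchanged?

increases

Removing Y (aq), a reactant, drives the reaction to the left.
The net shift is to the left. U is a reactant, so its amount increases.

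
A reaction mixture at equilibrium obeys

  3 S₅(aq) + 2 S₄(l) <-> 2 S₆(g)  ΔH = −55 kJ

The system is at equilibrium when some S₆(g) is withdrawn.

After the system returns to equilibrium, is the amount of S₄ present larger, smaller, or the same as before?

decreases

Removing S₆ (g), a product, drives the reaction to the right.
The net shift is to the right. S₄ is a reactant, so its amount decreases.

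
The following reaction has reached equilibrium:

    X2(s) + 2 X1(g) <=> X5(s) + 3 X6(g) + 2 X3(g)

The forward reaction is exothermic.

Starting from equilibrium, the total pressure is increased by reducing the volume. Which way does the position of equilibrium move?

Gas moles: reactants 2, products 5 (Δn_gas = +3). Compression shifts the system toward the side with fewer moles of gas — to the left.

left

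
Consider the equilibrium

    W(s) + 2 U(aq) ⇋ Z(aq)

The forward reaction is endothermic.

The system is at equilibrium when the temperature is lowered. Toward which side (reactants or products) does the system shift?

left

The forward reaction is endothermic. Lowering T favours the exothermic direction — shift to the left.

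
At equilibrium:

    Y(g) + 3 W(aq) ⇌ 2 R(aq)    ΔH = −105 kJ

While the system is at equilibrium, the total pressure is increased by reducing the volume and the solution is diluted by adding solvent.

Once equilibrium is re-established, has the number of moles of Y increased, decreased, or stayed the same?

cannot be determined

Gas moles: reactants 1, products 0 (Δn_gas = -1). Compression shifts the system toward the side with fewer moles of gas — to the right.
Dilution lowers every aqueous concentration by the same factor. Δn_aq = 2 − 3 = -1, so the system shifts toward the side with more dissolved moles — to the left.
The two effects oppose each other, so the net shift — and hence the change in Y — cannot be determined from the given information.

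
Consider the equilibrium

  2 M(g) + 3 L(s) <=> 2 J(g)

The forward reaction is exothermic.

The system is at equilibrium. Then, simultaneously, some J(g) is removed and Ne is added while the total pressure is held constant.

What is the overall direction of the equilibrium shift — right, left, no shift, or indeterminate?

right

Removing J (g), a product, drives the reaction to the right.
Adding inert gas at constant total pressure expands the volume, scaling every reacting partial pressure by the same factor. Δn_gas = 2 − 2 = 0, so Q is unchanged — no shift.
Only the nonzero effect(s) matter; the net shift is to the right.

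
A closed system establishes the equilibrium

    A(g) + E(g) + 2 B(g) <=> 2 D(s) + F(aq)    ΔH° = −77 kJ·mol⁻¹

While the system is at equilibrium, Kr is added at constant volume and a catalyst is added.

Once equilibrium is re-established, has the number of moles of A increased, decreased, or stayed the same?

At constant volume, adding an inert gas leaves every reacting species' partial pressure unchanged, so Q is unchanged — no shift from this change.
A catalyst speeds both forward and reverse rates equally; it changes neither Q nor K — no shift from this change.
No net shift occurs, so the amount of A is unchanged.

unchanged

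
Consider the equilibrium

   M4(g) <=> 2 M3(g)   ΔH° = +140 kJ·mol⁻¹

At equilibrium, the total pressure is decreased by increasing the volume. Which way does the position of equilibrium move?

right

Gas moles: reactants 1, products 2 (Δn_gas = +1). Expansion shifts the system toward the side with more moles of gas — to the right.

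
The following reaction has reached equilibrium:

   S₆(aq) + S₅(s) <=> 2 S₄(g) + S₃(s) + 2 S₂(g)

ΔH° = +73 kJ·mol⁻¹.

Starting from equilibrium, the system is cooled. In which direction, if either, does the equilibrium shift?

The forward reaction is endothermic. Lowering T favours the exothermic direction — shift to the left.

left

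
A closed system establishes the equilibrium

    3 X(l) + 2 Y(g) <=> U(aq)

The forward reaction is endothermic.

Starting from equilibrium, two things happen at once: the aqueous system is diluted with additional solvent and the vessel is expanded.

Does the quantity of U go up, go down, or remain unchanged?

Dilution lowers every aqueous concentration by the same factor. Δn_aq = 1 − 0 = +1, so the system shifts toward the side with more dissolved moles — to the right.
Gas moles: reactants 2, products 0 (Δn_gas = -2). Expansion shifts the system toward the side with more moles of gas — to the left.
The two effects oppose each other, so the net shift — and hence the change in U — cannot be determined from the given information.

cannot be determined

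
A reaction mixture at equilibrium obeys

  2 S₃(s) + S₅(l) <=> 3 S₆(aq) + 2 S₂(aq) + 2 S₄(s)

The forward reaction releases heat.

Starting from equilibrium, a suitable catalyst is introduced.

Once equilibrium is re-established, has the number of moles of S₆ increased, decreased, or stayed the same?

A catalyst speeds both forward and reverse rates equally; it changes neither Q nor K — no shift from this change.
No net shift occurs, so the amount of S₆ is unchanged.

unchanged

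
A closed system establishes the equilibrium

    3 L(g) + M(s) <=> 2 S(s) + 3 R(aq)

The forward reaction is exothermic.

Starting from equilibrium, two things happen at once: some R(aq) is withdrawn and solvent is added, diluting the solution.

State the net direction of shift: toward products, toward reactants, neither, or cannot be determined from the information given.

right

Removing R (aq), a product, drives the reaction to the right.
Dilution lowers every aqueous concentration by the same factor. Δn_aq = 3 − 0 = +3, so the system shifts toward the side with more dissolved moles — to the right.
All effects act in the same direction — net shift to the right.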